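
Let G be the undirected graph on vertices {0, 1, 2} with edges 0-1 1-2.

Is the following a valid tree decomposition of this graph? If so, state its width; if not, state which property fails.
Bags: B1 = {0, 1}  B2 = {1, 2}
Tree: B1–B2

Checking the three conditions: (i) the bags cover all of {0, 1, 2}; (ii) for each edge, some bag contains both endpoints; (iii) the bags containing any fixed vertex form a subtree. All hold, so the decomposition is valid with width 2 − 1 = 1.

Yes; width 1.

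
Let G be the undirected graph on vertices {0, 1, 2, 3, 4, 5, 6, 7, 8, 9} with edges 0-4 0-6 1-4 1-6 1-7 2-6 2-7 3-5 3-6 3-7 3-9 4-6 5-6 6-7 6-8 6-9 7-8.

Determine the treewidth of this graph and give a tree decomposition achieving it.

Each bag holds 3 vertices, so the decomposition has width 2, which upper-bounds the treewidth. On the other hand G contains the 3-clique {0, 4, 6}. A clique must lie in a single bag of any decomposition, so no decomposition can have width below 2. Combining the bounds, tw(G) = 2.

Treewidth 2.
One optimal decomposition is:
Bags: B1 = {3, 6, 7}  B2 = {3, 6, 9}  B3 = {2, 6, 7}  B4 = {3, 5, 6}  B5 = {6, 7, 8}  B6 = {1, 6, 7}  B7 = {1, 4, 6}  B8 = {0, 4, 6}
Tree: B1–B2, B1–B3, B1–B4, B3–B5, B1–B6, B6–B7, B7–B8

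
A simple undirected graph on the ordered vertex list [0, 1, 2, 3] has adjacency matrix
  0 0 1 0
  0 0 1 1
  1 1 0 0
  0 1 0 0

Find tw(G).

A width-1 tree decomposition is:
Bags: B1 = {0, 2}  B2 = {1, 2}  B3 = {1, 3}
Tree: B1–B2, B2–B3
The largest bag has 2 vertices, giving width 1; this decomposition certifies tw(G) ≤ 1. Any graph with an edge has treewidth ≥ 1, and G has the edge 0–2. Therefore the treewidth is 1.

1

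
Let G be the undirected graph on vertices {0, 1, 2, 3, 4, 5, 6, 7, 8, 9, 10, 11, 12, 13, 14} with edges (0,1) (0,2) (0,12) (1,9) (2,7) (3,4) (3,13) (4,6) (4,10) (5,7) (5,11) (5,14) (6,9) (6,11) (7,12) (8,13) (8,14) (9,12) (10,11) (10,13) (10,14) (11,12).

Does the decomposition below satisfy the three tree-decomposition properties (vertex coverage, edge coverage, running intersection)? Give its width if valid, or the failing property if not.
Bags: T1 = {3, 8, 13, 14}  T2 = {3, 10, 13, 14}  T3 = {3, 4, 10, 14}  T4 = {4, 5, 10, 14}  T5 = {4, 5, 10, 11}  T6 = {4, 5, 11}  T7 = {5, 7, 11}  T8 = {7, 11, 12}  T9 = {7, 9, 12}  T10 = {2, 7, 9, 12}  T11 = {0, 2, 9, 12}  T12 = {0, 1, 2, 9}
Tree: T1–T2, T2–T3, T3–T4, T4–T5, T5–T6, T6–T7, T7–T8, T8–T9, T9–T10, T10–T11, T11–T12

A tree decomposition must satisfy three properties: every vertex lies in some bag; for every edge, both endpoints lie together in some bag; and for every vertex, the bags containing it form a connected subtree. Here vertex 6 appears in no bag, so the decomposition is invalid.

No — vertex 6 appears in no bag.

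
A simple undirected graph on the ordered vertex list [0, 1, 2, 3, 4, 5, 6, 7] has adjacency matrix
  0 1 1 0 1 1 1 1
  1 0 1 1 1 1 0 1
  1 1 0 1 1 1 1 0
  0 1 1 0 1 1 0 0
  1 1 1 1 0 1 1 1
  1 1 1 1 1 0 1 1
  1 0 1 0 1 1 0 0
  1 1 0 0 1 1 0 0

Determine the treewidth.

4

A width-4 tree decomposition is:
Bags: B1 = {0, 1, 2, 4, 5}  B2 = {1, 2, 3, 4, 5}  B3 = {0, 2, 4, 5, 6}  B4 = {0, 1, 4, 5, 7}
Tree: B1–B2, B1–B3, B1–B4
Every bag has size at most 5, so the width is 5 − 1 = 4 and tw(G) ≤ 4. Conversely, {0, 1, 2, 4, 5} is a clique of size 5, and the vertices of any clique must share a bag in every tree decomposition; so some bag has ≥ 5 vertices and tw(G) ≥ 4. Hence tw(G) = 4 exactly.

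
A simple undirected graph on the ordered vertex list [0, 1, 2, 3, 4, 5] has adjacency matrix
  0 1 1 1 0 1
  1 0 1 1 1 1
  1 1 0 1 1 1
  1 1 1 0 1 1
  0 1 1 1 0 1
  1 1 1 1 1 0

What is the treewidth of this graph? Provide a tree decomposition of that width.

Every bag has size at most 5, so the width is 5 − 1 = 4 and tw(G) ≤ 4. On the other hand G contains the 5-clique {0, 1, 2, 3, 5}. A clique must lie in a single bag of any decomposition, so no decomposition can have width below 4. Hence tw(G) = 4 exactly.

Treewidth 4.
One optimal decomposition is:
Bags: B1 = {0, 1, 2, 3, 5}  B2 = {1, 2, 3, 4, 5}
Tree: B1–B2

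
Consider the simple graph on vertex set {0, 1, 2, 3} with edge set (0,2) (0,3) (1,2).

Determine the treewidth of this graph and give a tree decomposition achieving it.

Treewidth 1.
Bags: B1 = {1, 2}  B2 = {0, 2}  B3 = {0, 3}
Tree: B1–B2, B2–B3

Every bag has size at most 2, so the width is 2 − 1 = 1 and tw(G) ≤ 1. G has an edge, so its treewidth is at least 1. Therefore the treewidth is 1.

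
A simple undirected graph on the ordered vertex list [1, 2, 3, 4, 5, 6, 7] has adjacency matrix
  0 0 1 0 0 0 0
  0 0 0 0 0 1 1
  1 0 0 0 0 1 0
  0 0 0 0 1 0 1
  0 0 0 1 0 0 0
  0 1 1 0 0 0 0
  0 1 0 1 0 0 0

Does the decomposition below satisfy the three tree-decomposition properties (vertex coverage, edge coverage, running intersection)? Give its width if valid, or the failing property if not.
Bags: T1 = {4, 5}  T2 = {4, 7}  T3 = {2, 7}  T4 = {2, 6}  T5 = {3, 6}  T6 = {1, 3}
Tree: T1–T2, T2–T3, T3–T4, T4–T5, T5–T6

Yes; width 1.

Checking the three conditions: (i) the bags cover all of {1, 2, 3, 4, 5, 6, 7}; (ii) for each edge, some bag contains both endpoints; (iii) the bags containing any fixed vertex form a subtree. All hold, so the decomposition is valid with width 2 − 1 = 1.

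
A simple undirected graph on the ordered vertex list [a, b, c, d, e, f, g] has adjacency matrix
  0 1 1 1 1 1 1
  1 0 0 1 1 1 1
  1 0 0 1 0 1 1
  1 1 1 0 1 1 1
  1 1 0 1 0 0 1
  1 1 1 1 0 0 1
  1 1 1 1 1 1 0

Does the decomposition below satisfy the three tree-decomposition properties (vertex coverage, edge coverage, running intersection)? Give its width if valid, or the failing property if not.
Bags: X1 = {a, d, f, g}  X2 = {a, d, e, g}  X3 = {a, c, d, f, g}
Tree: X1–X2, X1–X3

No — vertex b appears in no bag.

A tree decomposition must satisfy three properties: every vertex lies in some bag; for every edge, both endpoints lie together in some bag; and for every vertex, the bags containing it form a connected subtree. Here vertex b appears in no bag, so the decomposition is invalid.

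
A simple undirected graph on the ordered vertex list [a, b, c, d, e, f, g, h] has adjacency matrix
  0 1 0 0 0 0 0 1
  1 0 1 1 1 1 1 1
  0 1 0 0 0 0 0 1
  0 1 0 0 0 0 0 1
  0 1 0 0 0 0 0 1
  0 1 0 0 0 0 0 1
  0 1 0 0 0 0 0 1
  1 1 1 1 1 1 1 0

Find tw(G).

A width-2 tree decomposition is:
Bags: B1 = {b, d, h}  B2 = {b, e, h}  B3 = {b, f, h}  B4 = {b, g, h}  B5 = {a, b, h}  B6 = {b, c, h}
Tree: B1–B2, B2–B3, B3–B4, B1–B5, B3–B6
The largest bag has 3 vertices, giving width 2; this decomposition certifies tw(G) ≤ 2. On the other hand G contains the 3-clique {b, d, h}. A clique must lie in a single bag of any decomposition, so no decomposition can have width below 2. Therefore the treewidth is 2.

2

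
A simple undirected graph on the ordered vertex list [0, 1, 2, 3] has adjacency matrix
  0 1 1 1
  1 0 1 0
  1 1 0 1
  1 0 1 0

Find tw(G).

2

A width-2 tree decomposition is:
Bags: B1 = {0, 1, 2}  B2 = {0, 2, 3}
Tree: B1–B2
The largest bag has 3 vertices, giving width 2; this decomposition certifies tw(G) ≤ 2. Conversely, {0, 1, 2} is a clique of size 3, and the vertices of any clique must share a bag in every tree decomposition; so some bag has ≥ 3 vertices and tw(G) ≥ 2. The upper and lower bounds meet at 2, so that is the treewidth.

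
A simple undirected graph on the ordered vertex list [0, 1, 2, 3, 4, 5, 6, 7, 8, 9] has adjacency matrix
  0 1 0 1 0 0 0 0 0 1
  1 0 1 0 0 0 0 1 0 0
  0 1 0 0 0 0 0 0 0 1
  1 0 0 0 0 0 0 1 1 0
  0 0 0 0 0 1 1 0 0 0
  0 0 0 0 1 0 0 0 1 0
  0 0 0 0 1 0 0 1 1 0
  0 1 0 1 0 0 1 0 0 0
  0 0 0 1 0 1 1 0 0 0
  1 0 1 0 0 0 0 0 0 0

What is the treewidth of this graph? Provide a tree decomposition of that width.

The largest bag has 3 vertices, giving width 2; this decomposition certifies tw(G) ≤ 2. Since 4–5–8–6–4 is a cycle in G, G is not acyclic. Forests are exactly the graphs of treewidth ≤ 1, so tw(G) ≥ 2. Therefore the treewidth is 2.

Treewidth 2.
One optimal decomposition is:
Bags: B1 = {4, 5, 6}  B2 = {5, 6, 8}  B3 = {6, 7, 8}  B4 = {3, 7, 8}  B5 = {1, 3, 7}  B6 = {0, 1, 3}  B7 = {0, 1, 2}  B8 = {0, 2, 9}
Tree: B1–B2, B2–B3, B3–B4, B4–B5, B5–B6, B6–B7, B7–B8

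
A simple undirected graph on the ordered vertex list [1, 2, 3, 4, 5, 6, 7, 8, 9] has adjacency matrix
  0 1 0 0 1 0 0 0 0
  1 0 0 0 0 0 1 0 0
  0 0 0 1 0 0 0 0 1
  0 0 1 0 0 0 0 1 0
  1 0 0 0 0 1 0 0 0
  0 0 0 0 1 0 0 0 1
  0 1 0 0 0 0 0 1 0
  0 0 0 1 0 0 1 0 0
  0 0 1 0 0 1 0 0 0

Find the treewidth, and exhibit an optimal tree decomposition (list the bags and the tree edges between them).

Every bag has size at most 3, so the width is 3 − 1 = 2 and tw(G) ≤ 2. For the lower bound, G contains the cycle 3–4–8–7–2–1–5–6–9–3, so G is not a forest; only forests have treewidth ≤ 1, hence tw(G) ≥ 2. The upper and lower bounds meet at 2, so that is the treewidth.

Treewidth 2.
One optimal decomposition is:
Bags: B1 = {3, 4, 8}  B2 = {3, 7, 8}  B3 = {2, 3, 7}  B4 = {1, 2, 3}  B5 = {1, 3, 5}  B6 = {3, 5, 6}  B7 = {3, 6, 9}
Tree: B1–B2, B2–B3, B3–B4, B4–B5, B5–B6, B6–B7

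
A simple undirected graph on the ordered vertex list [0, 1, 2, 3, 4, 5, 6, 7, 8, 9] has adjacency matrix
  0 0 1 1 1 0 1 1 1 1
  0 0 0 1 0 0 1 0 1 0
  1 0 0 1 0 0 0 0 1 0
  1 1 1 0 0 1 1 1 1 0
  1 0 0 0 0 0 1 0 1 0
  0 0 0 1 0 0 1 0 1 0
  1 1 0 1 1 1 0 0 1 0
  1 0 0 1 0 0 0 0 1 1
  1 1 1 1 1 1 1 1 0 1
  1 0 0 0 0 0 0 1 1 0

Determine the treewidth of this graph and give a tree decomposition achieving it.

The largest bag has 4 vertices, giving width 3; this decomposition certifies tw(G) ≤ 3. On the other hand G contains the 4-clique {0, 7, 8, 9}. A clique must lie in a single bag of any decomposition, so no decomposition can have width below 3. Hence tw(G) = 3 exactly.

Treewidth 3.
Bags: B1 = {0, 3, 6, 8}  B2 = {0, 2, 3, 8}  B3 = {0, 3, 7, 8}  B4 = {1, 3, 6, 8}  B5 = {0, 7, 8, 9}  B6 = {0, 4, 6, 8}  B7 = {3, 5, 6, 8}
Tree: B1–B2, B1–B3, B1–B4, B3–B5, B1–B6, B1–B7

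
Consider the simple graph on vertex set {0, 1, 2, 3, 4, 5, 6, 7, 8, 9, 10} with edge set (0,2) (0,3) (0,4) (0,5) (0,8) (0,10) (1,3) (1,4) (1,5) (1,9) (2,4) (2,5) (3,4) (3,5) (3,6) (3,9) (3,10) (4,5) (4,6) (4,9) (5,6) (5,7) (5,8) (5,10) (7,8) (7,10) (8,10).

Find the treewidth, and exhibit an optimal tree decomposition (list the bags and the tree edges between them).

Treewidth 3.
One such decomposition:
Bags: B1 = {0, 3, 5, 10}  B2 = {0, 3, 4, 5}  B3 = {3, 4, 5, 6}  B4 = {0, 2, 4, 5}  B5 = {1, 3, 4, 5}  B6 = {0, 5, 8, 10}  B7 = {5, 7, 8, 10}  B8 = {1, 3, 4, 9}
Tree: B1–B2, B2–B3, B2–B4, B2–B5, B1–B6, B6–B7, B5–B8

Each bag holds 4 vertices, so the decomposition has width 3, which upper-bounds the treewidth. On the other hand G contains the 4-clique {1, 3, 4, 9}. A clique must lie in a single bag of any decomposition, so no decomposition can have width below 3. Therefore the treewidth is 3.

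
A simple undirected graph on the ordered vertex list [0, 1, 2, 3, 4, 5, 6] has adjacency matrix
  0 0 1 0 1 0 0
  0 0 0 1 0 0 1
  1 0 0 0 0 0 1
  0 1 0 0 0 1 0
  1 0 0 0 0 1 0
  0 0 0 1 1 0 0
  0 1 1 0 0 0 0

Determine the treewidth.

A width-2 tree decomposition is:
Bags: B1 = {1, 3, 6}  B2 = {3, 5, 6}  B3 = {4, 5, 6}  B4 = {0, 4, 6}  B5 = {0, 2, 6}
Tree: B1–B2, B2–B3, B3–B4, B4–B5
Every bag has size at most 3, so the width is 3 − 1 = 2 and tw(G) ≤ 2. For the lower bound, G contains the cycle 6–1–3–5–4–0–2–6, so G is not a forest; only forests have treewidth ≤ 1, hence tw(G) ≥ 2. Therefore the treewidth is 2.

2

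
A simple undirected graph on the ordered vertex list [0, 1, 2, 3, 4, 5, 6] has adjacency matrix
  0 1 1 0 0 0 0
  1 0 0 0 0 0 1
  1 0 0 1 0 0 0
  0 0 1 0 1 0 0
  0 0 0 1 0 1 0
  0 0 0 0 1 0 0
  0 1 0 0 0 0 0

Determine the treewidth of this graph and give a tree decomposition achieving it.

The largest bag has 2 vertices, giving width 1; this decomposition certifies tw(G) ≤ 1. G has an edge, so its treewidth is at least 1. Therefore the treewidth is 1.

Treewidth 1.
One such decomposition:
Bags: B1 = {4, 5}  B2 = {3, 4}  B3 = {2, 3}  B4 = {0, 2}  B5 = {0, 1}  B6 = {1, 6}
Tree: B1–B2, B2–B3, B3–B4, B4–B5, B5–B6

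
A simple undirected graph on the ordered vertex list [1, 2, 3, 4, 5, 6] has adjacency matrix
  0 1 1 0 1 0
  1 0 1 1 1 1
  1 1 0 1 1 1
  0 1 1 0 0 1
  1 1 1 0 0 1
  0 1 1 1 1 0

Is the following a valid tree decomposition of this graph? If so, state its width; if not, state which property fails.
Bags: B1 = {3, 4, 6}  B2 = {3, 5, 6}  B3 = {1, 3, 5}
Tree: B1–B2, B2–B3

No — vertex 2 appears in no bag.

A tree decomposition must satisfy three properties: every vertex lies in some bag; for every edge, both endpoints lie together in some bag; and for every vertex, the bags containing it form a connected subtree. Here vertex 2 appears in no bag, so the decomposition is invalid.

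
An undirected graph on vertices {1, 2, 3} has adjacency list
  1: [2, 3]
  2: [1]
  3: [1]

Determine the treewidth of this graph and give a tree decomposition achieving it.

Each bag holds 2 vertices, so the decomposition has width 1, which upper-bounds the treewidth. Any graph with an edge has treewidth ≥ 1, and G has the edge 1–2. Hence tw(G) = 1 exactly.

Treewidth 1.
One optimal decomposition is:
Bags: B1 = {1, 2}  B2 = {1, 3}
Tree: B1–B2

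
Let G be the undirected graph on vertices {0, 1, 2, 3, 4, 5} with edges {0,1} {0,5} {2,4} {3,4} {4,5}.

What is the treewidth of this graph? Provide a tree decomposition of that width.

Each bag holds 2 vertices, so the decomposition has width 1, which upper-bounds the treewidth. Any graph with an edge has treewidth ≥ 1, and G has the edge 4–2. Combining the bounds, tw(G) = 1.

Treewidth 1.
Bags: B1 = {2, 4}  B2 = {3, 4}  B3 = {4, 5}  B4 = {0, 5}  B5 = {0, 1}
Tree: B1–B2, B2–B3, B3–B4, B4–B5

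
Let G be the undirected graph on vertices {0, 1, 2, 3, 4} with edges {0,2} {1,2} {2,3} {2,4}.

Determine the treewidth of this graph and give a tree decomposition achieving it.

Every bag has size at most 2, so the width is 2 − 1 = 1 and tw(G) ≤ 1. Any graph with an edge has treewidth ≥ 1, and G has the edge 4–2. Therefore the treewidth is 1.

Treewidth 1.
One optimal decomposition is:
Bags: B1 = {2, 4}  B2 = {0, 2}  B3 = {1, 2}  B4 = {2, 3}
Tree: B1–B2, B1–B3, B2–B4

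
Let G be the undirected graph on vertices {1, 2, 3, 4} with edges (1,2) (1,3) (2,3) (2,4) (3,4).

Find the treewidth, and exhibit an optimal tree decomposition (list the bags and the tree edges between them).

Each bag holds 3 vertices, so the decomposition has width 2, which upper-bounds the treewidth. Conversely, {1, 2, 3} is a clique of size 3, and the vertices of any clique must share a bag in every tree decomposition; so some bag has ≥ 3 vertices and tw(G) ≥ 2. The upper and lower bounds meet at 2, so that is the treewidth.

Treewidth 2.
One such decomposition:
Bags: B1 = {1, 2, 3}  B2 = {2, 3, 4}
Tree: B1–B2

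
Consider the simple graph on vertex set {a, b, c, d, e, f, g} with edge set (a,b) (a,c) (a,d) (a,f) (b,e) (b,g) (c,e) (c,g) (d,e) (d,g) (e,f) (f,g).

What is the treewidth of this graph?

A width-3 tree decomposition is:
Bags: B1 = {a, e, f, g}  B2 = {a, d, e, g}  B3 = {a, b, e, g}  B4 = {a, c, e, g}
Tree: B1–B2, B2–B3, B3–B4
Every bag has size at most 4, so the width is 4 − 1 = 3 and tw(G) ≤ 3. For the lower bound: the 4 vertex sets {a,f}, {d,e}, {g}, {b} are disjoint, each induces a connected subgraph, and every pair is joined by at least one edge of G. Contracting each set to a single vertex therefore yields K_{4} as a minor, and since treewidth is minor-monotone, tw(G) ≥ tw(K_{4}) = 3. The upper and lower bounds meet at 3, so that is the treewidth.

3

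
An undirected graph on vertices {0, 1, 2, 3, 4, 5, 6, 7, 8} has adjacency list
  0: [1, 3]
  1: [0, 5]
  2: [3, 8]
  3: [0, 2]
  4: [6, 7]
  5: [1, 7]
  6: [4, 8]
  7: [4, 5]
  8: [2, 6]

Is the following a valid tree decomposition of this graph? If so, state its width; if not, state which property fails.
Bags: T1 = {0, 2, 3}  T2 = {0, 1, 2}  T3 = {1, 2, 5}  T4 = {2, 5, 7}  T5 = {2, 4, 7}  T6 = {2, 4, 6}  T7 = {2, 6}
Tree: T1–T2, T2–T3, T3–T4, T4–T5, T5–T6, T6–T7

No — vertex 8 appears in no bag.

A tree decomposition must satisfy three properties: every vertex lies in some bag; for every edge, both endpoints lie together in some bag; and for every vertex, the bags containing it form a connected subtree. Here vertex 8 appears in no bag, so the decomposition is invalid.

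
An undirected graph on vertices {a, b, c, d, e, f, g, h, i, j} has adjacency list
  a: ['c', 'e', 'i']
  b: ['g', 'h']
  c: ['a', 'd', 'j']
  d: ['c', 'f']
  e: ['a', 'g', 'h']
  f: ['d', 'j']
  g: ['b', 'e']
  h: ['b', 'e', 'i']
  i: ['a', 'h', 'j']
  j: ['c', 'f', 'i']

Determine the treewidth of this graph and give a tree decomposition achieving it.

Treewidth 2.
One optimal decomposition is:
Bags: B1 = {b, g, h}  B2 = {e, g, h}  B3 = {e, h, i}  B4 = {a, e, i}  B5 = {a, i, j}  B6 = {a, c, j}  B7 = {c, f, j}  B8 = {c, d, f}
Tree: B1–B2, B2–B3, B3–B4, B4–B5, B5–B6, B6–B7, B7–B8

Every bag has size at most 3, so the width is 3 − 1 = 2 and tw(G) ≤ 2. Since b–g–e–h–b is a cycle in G, G is not acyclic. Forests are exactly the graphs of treewidth ≤ 1, so tw(G) ≥ 2. Hence tw(G) = 2 exactly.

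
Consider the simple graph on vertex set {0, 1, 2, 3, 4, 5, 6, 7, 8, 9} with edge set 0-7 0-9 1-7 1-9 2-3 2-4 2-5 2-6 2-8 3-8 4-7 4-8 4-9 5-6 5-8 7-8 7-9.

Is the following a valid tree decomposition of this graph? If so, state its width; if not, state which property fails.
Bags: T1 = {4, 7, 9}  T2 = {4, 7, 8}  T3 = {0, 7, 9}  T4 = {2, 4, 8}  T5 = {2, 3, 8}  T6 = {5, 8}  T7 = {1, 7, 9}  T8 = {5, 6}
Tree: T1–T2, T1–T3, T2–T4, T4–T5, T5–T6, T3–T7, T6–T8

A tree decomposition must satisfy three properties: every vertex lies in some bag; for every edge, both endpoints lie together in some bag; and for every vertex, the bags containing it form a connected subtree. Here edge (2,5) lies in no bag, so the decomposition is invalid.

No — edge (2,5) lies in no bag.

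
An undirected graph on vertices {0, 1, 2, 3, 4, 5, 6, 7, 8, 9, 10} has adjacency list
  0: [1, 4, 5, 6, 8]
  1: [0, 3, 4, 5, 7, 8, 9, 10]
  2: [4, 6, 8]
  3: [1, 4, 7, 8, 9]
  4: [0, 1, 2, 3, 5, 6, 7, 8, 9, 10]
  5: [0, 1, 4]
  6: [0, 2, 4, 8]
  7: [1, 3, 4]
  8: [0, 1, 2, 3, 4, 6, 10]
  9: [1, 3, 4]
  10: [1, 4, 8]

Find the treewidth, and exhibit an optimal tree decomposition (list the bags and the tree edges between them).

Each bag holds 4 vertices, so the decomposition has width 3, which upper-bounds the treewidth. On the other hand G contains the 4-clique {0, 1, 4, 8}. A clique must lie in a single bag of any decomposition, so no decomposition can have width below 3. The upper and lower bounds meet at 3, so that is the treewidth.

Treewidth 3.
Bags: B1 = {1, 3, 4, 8}  B2 = {1, 4, 8, 10}  B3 = {1, 3, 4, 9}  B4 = {1, 3, 4, 7}  B5 = {0, 1, 4, 8}  B6 = {0, 4, 6, 8}  B7 = {2, 4, 6, 8}  B8 = {0, 1, 4, 5}
Tree: B1–B2, B1–B3, B1–B4, B1–B5, B5–B6, B6–B7, B5–B8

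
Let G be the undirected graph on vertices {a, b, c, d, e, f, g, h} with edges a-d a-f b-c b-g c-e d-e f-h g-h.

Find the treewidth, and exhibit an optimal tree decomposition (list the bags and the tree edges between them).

Each bag holds 3 vertices, so the decomposition has width 2, which upper-bounds the treewidth. Since h–f–a–d–e–c–b–g–h is a cycle in G, G is not acyclic. Forests are exactly the graphs of treewidth ≤ 1, so tw(G) ≥ 2. Therefore the treewidth is 2.

Treewidth 2.
One such decomposition:
Bags: B1 = {a, f, h}  B2 = {a, d, h}  B3 = {d, e, h}  B4 = {c, e, h}  B5 = {b, c, h}  B6 = {b, g, h}
Tree: B1–B2, B2–B3, B3–B4, B4–B5, B5–B6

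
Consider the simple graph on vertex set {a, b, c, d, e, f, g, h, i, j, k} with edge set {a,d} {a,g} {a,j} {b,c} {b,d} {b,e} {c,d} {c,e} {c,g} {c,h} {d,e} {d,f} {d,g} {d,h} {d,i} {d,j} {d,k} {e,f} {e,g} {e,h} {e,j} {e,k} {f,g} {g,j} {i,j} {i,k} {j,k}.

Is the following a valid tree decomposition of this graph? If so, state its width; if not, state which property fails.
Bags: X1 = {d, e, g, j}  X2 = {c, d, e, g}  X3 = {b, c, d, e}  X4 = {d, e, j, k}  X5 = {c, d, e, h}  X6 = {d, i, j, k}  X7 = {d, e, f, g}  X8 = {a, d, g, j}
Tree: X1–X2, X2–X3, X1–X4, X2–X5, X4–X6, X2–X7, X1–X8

Yes; width 3.

Vertex coverage: the bags together contain {a, b, c, d, e, f, g, h, i, j, k}, the full vertex set. Edge coverage: each edge of G has both endpoints in at least one bag. Running intersection: for every vertex, the bags containing it form a connected subtree. All three properties hold, so this is a valid tree decomposition of width max|bag| − 1 = 3, and hence tw(G) ≤ 3.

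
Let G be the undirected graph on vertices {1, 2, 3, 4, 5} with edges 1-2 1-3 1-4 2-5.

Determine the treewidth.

1

A width-1 tree decomposition is:
Bags: B1 = {1, 2}  B2 = {2, 5}  B3 = {1, 3}  B4 = {1, 4}
Tree: B1–B2, B1–B3, B1–B4
The largest bag has 2 vertices, giving width 1; this decomposition certifies tw(G) ≤ 1. Any graph with an edge has treewidth ≥ 1, and G has the edge 2–1. Hence tw(G) = 1 exactly.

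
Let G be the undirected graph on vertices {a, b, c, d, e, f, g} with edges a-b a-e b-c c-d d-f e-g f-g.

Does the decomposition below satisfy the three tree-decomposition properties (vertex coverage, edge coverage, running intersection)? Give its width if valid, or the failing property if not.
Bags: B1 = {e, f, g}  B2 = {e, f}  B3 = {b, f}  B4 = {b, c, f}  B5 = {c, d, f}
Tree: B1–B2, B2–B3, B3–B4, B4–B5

No — vertex a appears in no bag.

A tree decomposition must satisfy three properties: every vertex lies in some bag; for every edge, both endpoints lie together in some bag; and for every vertex, the bags containing it form a connected subtree. Here vertex a appears in no bag, so the decomposition is invalid.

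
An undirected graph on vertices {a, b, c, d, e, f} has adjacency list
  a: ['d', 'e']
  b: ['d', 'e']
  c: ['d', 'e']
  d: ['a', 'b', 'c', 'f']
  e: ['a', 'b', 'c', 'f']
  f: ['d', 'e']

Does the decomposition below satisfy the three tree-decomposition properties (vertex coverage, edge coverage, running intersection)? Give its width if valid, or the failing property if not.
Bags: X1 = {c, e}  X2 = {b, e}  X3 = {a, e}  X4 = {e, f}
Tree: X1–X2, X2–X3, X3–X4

No — vertex d appears in no bag.

A tree decomposition must satisfy three properties: every vertex lies in some bag; for every edge, both endpoints lie together in some bag; and for every vertex, the bags containing it form a connected subtree. Here vertex d appears in no bag, so the decomposition is invalid.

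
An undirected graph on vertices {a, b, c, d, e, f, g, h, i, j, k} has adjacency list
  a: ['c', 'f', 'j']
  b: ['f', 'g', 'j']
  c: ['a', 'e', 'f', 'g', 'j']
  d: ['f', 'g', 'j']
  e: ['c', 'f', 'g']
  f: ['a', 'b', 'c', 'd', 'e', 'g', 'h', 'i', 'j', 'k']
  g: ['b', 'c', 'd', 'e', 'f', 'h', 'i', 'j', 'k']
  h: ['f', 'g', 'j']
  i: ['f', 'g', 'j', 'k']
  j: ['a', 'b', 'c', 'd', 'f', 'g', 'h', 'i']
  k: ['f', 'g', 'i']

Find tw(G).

A width-3 tree decomposition is:
Bags: B1 = {f, g, i, j}  B2 = {b, f, g, j}  B3 = {f, g, i, k}  B4 = {c, f, g, j}  B5 = {c, e, f, g}  B6 = {f, g, h, j}  B7 = {d, f, g, j}  B8 = {a, c, f, j}
Tree: B1–B2, B1–B3, B1–B4, B4–B5, B2–B6, B1–B7, B4–B8
Every bag has size at most 4, so the width is 4 − 1 = 3 and tw(G) ≤ 3. On the other hand G contains the 4-clique {d, f, g, j}. A clique must lie in a single bag of any decomposition, so no decomposition can have width below 3. Therefore the treewidth is 3.

3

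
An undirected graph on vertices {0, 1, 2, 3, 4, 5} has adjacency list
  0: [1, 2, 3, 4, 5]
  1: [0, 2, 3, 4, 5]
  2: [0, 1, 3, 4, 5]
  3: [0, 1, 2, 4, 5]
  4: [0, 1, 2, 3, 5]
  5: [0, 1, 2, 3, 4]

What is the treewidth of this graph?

5

A width-5 tree decomposition is:
Bags: B1 = {0, 1, 2, 3, 4, 5}
Tree: (single bag)
A single bag containing all 6 vertices is trivially a valid decomposition of width 5. Conversely, {0, 1, 2, 3, 4, 5} is a clique of size 6, and the vertices of any clique must share a bag in every tree decomposition; so some bag has ≥ 6 vertices and tw(G) ≥ 5. Hence tw(G) = 5 exactly.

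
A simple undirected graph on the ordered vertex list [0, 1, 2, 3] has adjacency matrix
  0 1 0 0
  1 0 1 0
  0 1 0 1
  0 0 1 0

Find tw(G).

1

A width-1 tree decomposition is:
Bags: B1 = {2, 3}  B2 = {1, 2}  B3 = {0, 1}
Tree: B1–B2, B2–B3
Each bag holds 2 vertices, so the decomposition has width 1, which upper-bounds the treewidth. G has an edge, so its treewidth is at least 1. Hence tw(G) = 1 exactly.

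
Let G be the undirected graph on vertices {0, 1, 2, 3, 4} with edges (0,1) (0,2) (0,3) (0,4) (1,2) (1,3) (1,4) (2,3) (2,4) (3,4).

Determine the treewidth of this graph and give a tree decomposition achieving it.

Treewidth 4.
One such decomposition:
Bags: B1 = {0, 1, 2, 3, 4}
Tree: (single bag)

With just one bag of size 5, the width is 5 − 1 = 4, so tw(G) ≤ 4. On the other hand G contains the 5-clique {0, 1, 2, 3, 4}. A clique must lie in a single bag of any decomposition, so no decomposition can have width below 4. The upper and lower bounds meet at 4, so that is the treewidth.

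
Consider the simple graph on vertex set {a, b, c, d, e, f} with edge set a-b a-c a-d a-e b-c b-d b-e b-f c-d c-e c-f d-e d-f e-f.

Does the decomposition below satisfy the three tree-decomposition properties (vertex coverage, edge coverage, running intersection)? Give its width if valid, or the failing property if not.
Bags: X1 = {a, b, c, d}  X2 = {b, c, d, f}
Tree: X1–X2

A tree decomposition must satisfy three properties: every vertex lies in some bag; for every edge, both endpoints lie together in some bag; and for every vertex, the bags containing it form a connected subtree. Here vertex e appears in no bag, so the decomposition is invalid.

No — vertex e appears in no bag.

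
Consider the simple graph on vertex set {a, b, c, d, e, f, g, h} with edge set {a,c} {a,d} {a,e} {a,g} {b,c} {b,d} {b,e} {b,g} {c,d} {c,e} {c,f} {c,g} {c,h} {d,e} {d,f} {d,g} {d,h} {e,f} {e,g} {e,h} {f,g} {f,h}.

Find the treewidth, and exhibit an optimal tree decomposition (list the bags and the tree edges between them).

Treewidth 4.
Bags: B1 = {b, c, d, e, g}  B2 = {c, d, e, f, g}  B3 = {a, c, d, e, g}  B4 = {c, d, e, f, h}
Tree: B1–B2, B1–B3, B2–B4

The largest bag has 5 vertices, giving width 4; this decomposition certifies tw(G) ≤ 4. For the lower bound, the 5 vertices {c, d, e, f, g} are pairwise adjacent, and any tree decomposition puts a clique entirely inside one bag — forcing width ≥ 4. The upper and lower bounds meet at 4, so that is the treewidth.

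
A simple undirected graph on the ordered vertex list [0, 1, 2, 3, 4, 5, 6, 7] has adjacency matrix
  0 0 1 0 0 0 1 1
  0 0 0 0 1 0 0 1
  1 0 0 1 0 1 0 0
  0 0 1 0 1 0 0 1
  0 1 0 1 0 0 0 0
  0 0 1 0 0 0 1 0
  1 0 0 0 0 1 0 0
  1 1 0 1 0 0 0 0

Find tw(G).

2

A width-2 tree decomposition is:
Bags: B1 = {2, 5, 6}  B2 = {0, 2, 6}  B3 = {0, 2, 3}  B4 = {0, 3, 7}  B5 = {3, 4, 7}  B6 = {1, 4, 7}
Tree: B1–B2, B2–B3, B3–B4, B4–B5, B5–B6
Every bag has size at most 3, so the width is 3 − 1 = 2 and tw(G) ≤ 2. Since 5–6–0–2–5 is a cycle in G, G is not acyclic. Forests are exactly the graphs of treewidth ≤ 1, so tw(G) ≥ 2. Hence tw(G) = 2 exactly.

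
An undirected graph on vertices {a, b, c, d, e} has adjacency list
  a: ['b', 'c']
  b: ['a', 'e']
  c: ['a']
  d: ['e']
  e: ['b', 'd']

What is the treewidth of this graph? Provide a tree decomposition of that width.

Every bag has size at most 2, so the width is 2 − 1 = 1 and tw(G) ≤ 1. Since G has at least one edge (e.g. d–e), it is not an edgeless graph, so tw(G) ≥ 1. Hence tw(G) = 1 exactly.

Treewidth 1.
Bags: B1 = {d, e}  B2 = {b, e}  B3 = {a, b}  B4 = {a, c}
Tree: B1–B2, B2–B3, B3–B4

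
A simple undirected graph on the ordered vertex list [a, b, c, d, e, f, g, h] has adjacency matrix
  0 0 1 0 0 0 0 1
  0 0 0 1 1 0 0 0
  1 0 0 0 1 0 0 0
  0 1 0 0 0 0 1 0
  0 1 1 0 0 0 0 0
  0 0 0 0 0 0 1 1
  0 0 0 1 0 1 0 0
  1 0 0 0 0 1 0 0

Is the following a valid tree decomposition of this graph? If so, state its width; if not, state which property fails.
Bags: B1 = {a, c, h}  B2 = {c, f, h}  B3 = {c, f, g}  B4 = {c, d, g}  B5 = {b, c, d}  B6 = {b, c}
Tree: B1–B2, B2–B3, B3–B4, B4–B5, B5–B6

No — vertex e appears in no bag.

A tree decomposition must satisfy three properties: every vertex lies in some bag; for every edge, both endpoints lie together in some bag; and for every vertex, the bags containing it form a connected subtree. Here vertex e appears in no bag, so the decomposition is invalid.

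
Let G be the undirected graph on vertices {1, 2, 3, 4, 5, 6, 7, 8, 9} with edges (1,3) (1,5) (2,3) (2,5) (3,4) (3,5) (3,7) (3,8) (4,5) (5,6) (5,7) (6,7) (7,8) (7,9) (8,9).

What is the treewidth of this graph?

2

A width-2 tree decomposition is:
Bags: B1 = {3, 5, 7}  B2 = {3, 7, 8}  B3 = {2, 3, 5}  B4 = {7, 8, 9}  B5 = {1, 3, 5}  B6 = {3, 4, 5}  B7 = {5, 6, 7}
Tree: B1–B2, B1–B3, B2–B4, B1–B5, B5–B6, B1–B7
The largest bag has 3 vertices, giving width 2; this decomposition certifies tw(G) ≤ 2. Conversely, {7, 8, 9} is a clique of size 3, and the vertices of any clique must share a bag in every tree decomposition; so some bag has ≥ 3 vertices and tw(G) ≥ 2. Combining the bounds, tw(G) = 2.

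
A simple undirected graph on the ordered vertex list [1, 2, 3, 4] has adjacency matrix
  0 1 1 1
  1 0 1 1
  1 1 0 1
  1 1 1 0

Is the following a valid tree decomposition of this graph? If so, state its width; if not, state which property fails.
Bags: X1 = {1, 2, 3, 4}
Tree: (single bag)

Every vertex of G appears in some bag (union = {1, 2, 3, 4}); every edge is covered by a bag; and for each vertex v the set of bags containing v is connected in the bag tree. The decomposition is therefore valid. The largest bag has 4 vertices, so the width is 3.

Yes; width 3.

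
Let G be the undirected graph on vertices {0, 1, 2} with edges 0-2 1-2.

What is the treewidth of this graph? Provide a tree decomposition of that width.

Treewidth 1.
One such decomposition:
Bags: B1 = {0, 2}  B2 = {1, 2}
Tree: B1–B2

Every bag has size at most 2, so the width is 2 − 1 = 1 and tw(G) ≤ 1. Any graph with an edge has treewidth ≥ 1, and G has the edge 2–0. Hence tw(G) = 1 exactly.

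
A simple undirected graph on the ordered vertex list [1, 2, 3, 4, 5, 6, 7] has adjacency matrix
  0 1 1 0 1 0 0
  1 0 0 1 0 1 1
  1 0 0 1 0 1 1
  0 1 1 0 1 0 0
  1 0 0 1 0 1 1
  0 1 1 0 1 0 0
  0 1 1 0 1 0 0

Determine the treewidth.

A width-3 tree decomposition is:
Bags: B1 = {2, 3, 5, 6}  B2 = {2, 3, 4, 5}  B3 = {2, 3, 5, 7}  B4 = {1, 2, 3, 5}
Tree: B1–B2, B2–B3, B3–B4
The largest bag has 4 vertices, giving width 3; this decomposition certifies tw(G) ≤ 3. For the lower bound: the 4 vertex sets {5,6}, {3,4}, {2}, {7} are disjoint, each induces a connected subgraph, and every pair is joined by at least one edge of G. Contracting each set to a single vertex therefore yields K_{4} as a minor, and since treewidth is minor-monotone, tw(G) ≥ tw(K_{4}) = 3. Therefore the treewidth is 3.

3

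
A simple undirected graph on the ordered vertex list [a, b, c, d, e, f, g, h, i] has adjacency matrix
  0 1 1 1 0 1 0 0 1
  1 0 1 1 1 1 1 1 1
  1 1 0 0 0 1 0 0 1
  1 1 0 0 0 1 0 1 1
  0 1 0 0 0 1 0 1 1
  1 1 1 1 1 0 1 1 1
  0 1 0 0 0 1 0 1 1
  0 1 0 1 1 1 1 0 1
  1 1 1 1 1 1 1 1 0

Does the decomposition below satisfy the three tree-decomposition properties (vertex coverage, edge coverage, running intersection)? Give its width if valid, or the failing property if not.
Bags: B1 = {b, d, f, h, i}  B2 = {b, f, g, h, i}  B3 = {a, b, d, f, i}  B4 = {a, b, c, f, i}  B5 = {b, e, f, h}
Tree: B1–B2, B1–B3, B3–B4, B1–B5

A tree decomposition must satisfy three properties: every vertex lies in some bag; for every edge, both endpoints lie together in some bag; and for every vertex, the bags containing it form a connected subtree. Here edge (i,e) lies in no bag, so the decomposition is invalid.

No — edge (i,e) lies in no bag.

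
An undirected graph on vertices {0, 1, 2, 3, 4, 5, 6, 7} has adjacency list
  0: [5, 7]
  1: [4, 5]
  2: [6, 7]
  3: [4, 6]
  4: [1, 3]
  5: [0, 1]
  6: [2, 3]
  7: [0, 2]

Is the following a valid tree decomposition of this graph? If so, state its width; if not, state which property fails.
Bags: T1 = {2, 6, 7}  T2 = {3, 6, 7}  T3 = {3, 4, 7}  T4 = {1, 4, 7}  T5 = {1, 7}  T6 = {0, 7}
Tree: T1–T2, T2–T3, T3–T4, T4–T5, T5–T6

A tree decomposition must satisfy three properties: every vertex lies in some bag; for every edge, both endpoints lie together in some bag; and for every vertex, the bags containing it form a connected subtree. Here vertex 5 appears in no bag, so the decomposition is invalid.

No — vertex 5 appears in no bag.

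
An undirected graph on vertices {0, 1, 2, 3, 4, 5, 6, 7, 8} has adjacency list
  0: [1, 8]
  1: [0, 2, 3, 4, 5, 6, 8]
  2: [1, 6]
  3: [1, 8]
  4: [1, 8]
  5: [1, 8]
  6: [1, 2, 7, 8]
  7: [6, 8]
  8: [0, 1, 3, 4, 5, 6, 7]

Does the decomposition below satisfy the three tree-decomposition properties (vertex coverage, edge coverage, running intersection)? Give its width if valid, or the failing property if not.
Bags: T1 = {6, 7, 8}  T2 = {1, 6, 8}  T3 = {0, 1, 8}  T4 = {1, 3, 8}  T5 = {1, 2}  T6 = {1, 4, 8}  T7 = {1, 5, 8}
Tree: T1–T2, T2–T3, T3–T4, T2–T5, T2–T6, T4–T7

No — edge (6,2) lies in no bag.

A tree decomposition must satisfy three properties: every vertex lies in some bag; for every edge, both endpoints lie together in some bag; and for every vertex, the bags containing it form a connected subtree. Here edge (6,2) lies in no bag, so the decomposition is invalid.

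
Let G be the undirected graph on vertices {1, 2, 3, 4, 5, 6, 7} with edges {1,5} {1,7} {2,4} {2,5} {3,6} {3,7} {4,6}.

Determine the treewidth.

A width-2 tree decomposition is:
Bags: B1 = {3, 4, 6}  B2 = {2, 3, 4}  B3 = {2, 3, 5}  B4 = {1, 3, 5}  B5 = {1, 3, 7}
Tree: B1–B2, B2–B3, B3–B4, B4–B5
Every bag has size at most 3, so the width is 3 − 1 = 2 and tw(G) ≤ 2. For the lower bound, G contains the cycle 3–6–4–2–5–1–7–3, so G is not a forest; only forests have treewidth ≤ 1, hence tw(G) ≥ 2. The upper and lower bounds meet at 2, so that is the treewidth.

2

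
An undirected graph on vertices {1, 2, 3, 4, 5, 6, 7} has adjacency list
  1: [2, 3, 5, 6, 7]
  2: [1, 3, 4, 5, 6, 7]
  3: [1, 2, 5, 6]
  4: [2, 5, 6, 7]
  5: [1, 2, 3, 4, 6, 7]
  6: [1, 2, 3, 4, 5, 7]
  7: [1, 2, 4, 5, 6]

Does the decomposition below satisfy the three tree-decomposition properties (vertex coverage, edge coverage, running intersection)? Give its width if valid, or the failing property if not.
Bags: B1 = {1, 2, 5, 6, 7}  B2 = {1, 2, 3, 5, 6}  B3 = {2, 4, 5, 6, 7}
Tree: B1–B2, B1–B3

Yes; width 4.

Every vertex of G appears in some bag (union = {1, 2, 3, 4, 5, 6, 7}); every edge is covered by a bag; and for each vertex v the set of bags containing v is connected in the bag tree. The decomposition is therefore valid. The largest bag has 5 vertices, so the width is 4.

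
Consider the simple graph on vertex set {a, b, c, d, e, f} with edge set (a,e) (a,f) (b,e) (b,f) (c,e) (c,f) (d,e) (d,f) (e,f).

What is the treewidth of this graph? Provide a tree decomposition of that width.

Treewidth 2.
One optimal decomposition is:
Bags: B1 = {c, e, f}  B2 = {d, e, f}  B3 = {a, e, f}  B4 = {b, e, f}
Tree: B1–B2, B1–B3, B1–B4

Each bag holds 3 vertices, so the decomposition has width 2, which upper-bounds the treewidth. Conversely, {d, e, f} is a clique of size 3, and the vertices of any clique must share a bag in every tree decomposition; so some bag has ≥ 3 vertices and tw(G) ≥ 2. Hence tw(G) = 2 exactly.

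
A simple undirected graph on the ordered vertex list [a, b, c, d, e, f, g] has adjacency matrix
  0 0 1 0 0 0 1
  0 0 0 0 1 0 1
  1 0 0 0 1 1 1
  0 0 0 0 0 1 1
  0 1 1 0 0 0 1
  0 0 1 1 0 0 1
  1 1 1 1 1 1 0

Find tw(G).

A width-2 tree decomposition is:
Bags: B1 = {b, e, g}  B2 = {c, e, g}  B3 = {c, f, g}  B4 = {a, c, g}  B5 = {d, f, g}
Tree: B1–B2, B2–B3, B2–B4, B3–B5
Each bag holds 3 vertices, so the decomposition has width 2, which upper-bounds the treewidth. For the lower bound, the 3 vertices {d, f, g} are pairwise adjacent, and any tree decomposition puts a clique entirely inside one bag — forcing width ≥ 2. The upper and lower bounds meet at 2, so that is the treewidth.

2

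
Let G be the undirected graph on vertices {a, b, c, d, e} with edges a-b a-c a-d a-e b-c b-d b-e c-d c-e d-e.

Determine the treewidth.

A width-4 tree decomposition is:
Bags: B1 = {a, b, c, d, e}
Tree: (single bag)
A single bag containing all 5 vertices is trivially a valid decomposition of width 4. For the lower bound, the 5 vertices {a, b, c, d, e} are pairwise adjacent, and any tree decomposition puts a clique entirely inside one bag — forcing width ≥ 4. Therefore the treewidth is 4.

4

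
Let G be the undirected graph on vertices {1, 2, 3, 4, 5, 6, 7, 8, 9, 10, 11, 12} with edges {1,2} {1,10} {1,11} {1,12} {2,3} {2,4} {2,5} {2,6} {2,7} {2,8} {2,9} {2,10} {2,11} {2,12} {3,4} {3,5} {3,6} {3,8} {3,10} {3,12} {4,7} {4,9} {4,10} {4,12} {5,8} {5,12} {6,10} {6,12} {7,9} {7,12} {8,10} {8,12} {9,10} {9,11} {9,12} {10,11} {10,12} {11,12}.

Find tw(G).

A width-4 tree decomposition is:
Bags: B1 = {2, 3, 6, 10, 12}  B2 = {2, 3, 4, 10, 12}  B3 = {2, 4, 9, 10, 12}  B4 = {2, 3, 8, 10, 12}  B5 = {2, 4, 7, 9, 12}  B6 = {2, 9, 10, 11, 12}  B7 = {2, 3, 5, 8, 12}  B8 = {1, 2, 10, 11, 12}
Tree: B1–B2, B2–B3, B2–B4, B3–B5, B3–B6, B4–B7, B6–B8
Every bag has size at most 5, so the width is 5 − 1 = 4 and tw(G) ≤ 4. Conversely, {1, 2, 10, 11, 12} is a clique of size 5, and the vertices of any clique must share a bag in every tree decomposition; so some bag has ≥ 5 vertices and tw(G) ≥ 4. Combining the bounds, tw(G) = 4.

4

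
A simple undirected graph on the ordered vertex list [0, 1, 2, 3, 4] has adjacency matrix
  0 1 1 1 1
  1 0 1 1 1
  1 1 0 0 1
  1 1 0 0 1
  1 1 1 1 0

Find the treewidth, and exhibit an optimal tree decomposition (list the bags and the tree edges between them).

The largest bag has 4 vertices, giving width 3; this decomposition certifies tw(G) ≤ 3. Conversely, {0, 1, 2, 4} is a clique of size 4, and the vertices of any clique must share a bag in every tree decomposition; so some bag has ≥ 4 vertices and tw(G) ≥ 3. Hence tw(G) = 3 exactly.

Treewidth 3.
Bags: B1 = {0, 1, 3, 4}  B2 = {0, 1, 2, 4}
Tree: B1–B2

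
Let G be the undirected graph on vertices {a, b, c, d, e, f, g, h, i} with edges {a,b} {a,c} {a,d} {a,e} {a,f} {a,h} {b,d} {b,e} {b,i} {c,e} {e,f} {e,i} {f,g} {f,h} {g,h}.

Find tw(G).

A width-2 tree decomposition is:
Bags: B1 = {a, e, f}  B2 = {a, b, e}  B3 = {a, b, d}  B4 = {a, f, h}  B5 = {f, g, h}  B6 = {b, e, i}  B7 = {a, c, e}
Tree: B1–B2, B2–B3, B1–B4, B4–B5, B2–B6, B1–B7
The largest bag has 3 vertices, giving width 2; this decomposition certifies tw(G) ≤ 2. Conversely, {f, g, h} is a clique of size 3, and the vertices of any clique must share a bag in every tree decomposition; so some bag has ≥ 3 vertices and tw(G) ≥ 2. Therefore the treewidth is 2.

2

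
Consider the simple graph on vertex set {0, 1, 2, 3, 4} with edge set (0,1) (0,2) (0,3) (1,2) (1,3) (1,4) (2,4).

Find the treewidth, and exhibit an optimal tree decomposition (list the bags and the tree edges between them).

The largest bag has 3 vertices, giving width 2; this decomposition certifies tw(G) ≤ 2. For the lower bound, the 3 vertices {0, 1, 2} are pairwise adjacent, and any tree decomposition puts a clique entirely inside one bag — forcing width ≥ 2. Hence tw(G) = 2 exactly.

Treewidth 2.
One optimal decomposition is:
Bags: B1 = {0, 1, 2}  B2 = {0, 1, 3}  B3 = {1, 2, 4}
Tree: B1–B2, B1–B3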